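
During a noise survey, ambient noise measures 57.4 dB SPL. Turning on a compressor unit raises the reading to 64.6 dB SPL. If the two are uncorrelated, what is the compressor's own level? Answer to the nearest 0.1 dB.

63.7 dB SPL

Background correction is a power subtraction:
L_src = 10·log₁₀(10^(64.6/10) − 10^(57.4/10)) = 10·log₁₀(2334000) = 63.7 dB SPL.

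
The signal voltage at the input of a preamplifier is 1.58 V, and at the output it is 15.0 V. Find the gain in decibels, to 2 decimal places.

19.55 dB

Voltage ratio → dB uses the 20·log₁₀ form:
20·log₁₀(15.0/1.58) = 20·log₁₀(9.494) = 19.55 dB.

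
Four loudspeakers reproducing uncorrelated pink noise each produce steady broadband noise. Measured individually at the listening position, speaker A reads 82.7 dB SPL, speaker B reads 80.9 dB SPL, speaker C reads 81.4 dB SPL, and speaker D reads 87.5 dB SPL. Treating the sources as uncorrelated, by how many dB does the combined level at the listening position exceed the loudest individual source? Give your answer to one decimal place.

Incoherent sources sum as intensities:
L_total = 10·log₁₀(10^(82.7/10) + 10^(80.9/10) + 10^(81.4/10) + 10^(87.5/10)) = 90.04 dB SPL.
Excess over the loudest (87.5 dB): 90.04 − 87.5 = 2.5 dB.

2.5 dB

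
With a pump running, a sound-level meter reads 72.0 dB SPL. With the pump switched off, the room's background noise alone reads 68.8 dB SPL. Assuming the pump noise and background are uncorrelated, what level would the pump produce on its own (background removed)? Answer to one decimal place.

69.2 dB SPL

Background correction is a power subtraction:
L_src = 10·log₁₀(10^(72.0/10) − 10^(68.8/10)) = 10·log₁₀(8263000) = 69.2 dB SPL.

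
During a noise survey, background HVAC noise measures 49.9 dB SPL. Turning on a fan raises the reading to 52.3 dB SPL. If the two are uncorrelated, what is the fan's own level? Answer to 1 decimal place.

48.6 dB SPL

Remove the background by subtracting linear intensities:
L_src = 10·log₁₀(10^(52.3/10) − 10^(49.9/10)) = 10·log₁₀(72100) = 48.6 dB SPL.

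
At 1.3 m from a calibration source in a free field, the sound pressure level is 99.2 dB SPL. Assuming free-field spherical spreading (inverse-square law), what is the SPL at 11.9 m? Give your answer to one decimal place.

Inverse-square spreading gives ΔL = −20·log₁₀(d₂/d₁).
ΔL = −20·log₁₀(11.9/1.3) = -19.23 dB, so L₂ = 99.2 + (-19.23) = 80.0 dB SPL.

80.0 dB SPL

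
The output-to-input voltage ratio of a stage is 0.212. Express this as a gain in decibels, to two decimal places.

For a voltage ratio, dB = 20·log₁₀(V₂/V₁).
20·log₁₀(0.212) = -13.47 dB.

-13.47 dB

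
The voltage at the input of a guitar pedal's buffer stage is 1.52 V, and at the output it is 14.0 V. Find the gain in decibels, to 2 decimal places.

19.29 dB

For a voltage ratio, dB = 20·log₁₀(V₂/V₁).
20·log₁₀(14.0/1.52) = 20·log₁₀(9.211) = 19.29 dB.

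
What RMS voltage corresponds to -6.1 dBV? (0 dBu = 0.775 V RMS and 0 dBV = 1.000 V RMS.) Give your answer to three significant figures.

V = 1.000 V × 10^(-6.1/20).
= 1.000 × 0.4955 = 0.495 V.

0.495 V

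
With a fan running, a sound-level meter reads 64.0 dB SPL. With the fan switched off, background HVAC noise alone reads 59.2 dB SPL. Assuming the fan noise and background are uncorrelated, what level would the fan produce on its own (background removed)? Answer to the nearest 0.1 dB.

Background correction is a power subtraction:
L_src = 10·log₁₀(10^(64.0/10) − 10^(59.2/10)) = 10·log₁₀(1680000) = 62.3 dB SPL.

62.3 dB SPL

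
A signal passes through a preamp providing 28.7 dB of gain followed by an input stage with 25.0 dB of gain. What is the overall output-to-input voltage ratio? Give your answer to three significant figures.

484

Net gain = 28.7 + 25.0 = 53.7 dB.
Voltage ratio = 10^(53.7/20) = 484.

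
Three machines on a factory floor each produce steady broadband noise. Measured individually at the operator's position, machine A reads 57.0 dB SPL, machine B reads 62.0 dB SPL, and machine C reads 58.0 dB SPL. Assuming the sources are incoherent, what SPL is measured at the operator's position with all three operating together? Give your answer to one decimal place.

64.3 dB SPL

Add the sources as powers (linear), then convert back to dB:
L_total = 10·log₁₀(10^(57.0/10) + 10^(62.0/10) + 10^(58.0/10)) = 10·log₁₀(2717000) = 64.3 dB SPL.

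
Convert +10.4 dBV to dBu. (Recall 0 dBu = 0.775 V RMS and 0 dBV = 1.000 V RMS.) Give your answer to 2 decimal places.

+12.61 dBu

The offset between the scales is 20·log₁₀(0.775/1.000) = −2.214 dB.
So dBu = +10.4 + 2.214 = +12.61 dBu.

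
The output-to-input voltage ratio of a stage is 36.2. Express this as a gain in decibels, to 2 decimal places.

31.17 dB

For a voltage ratio, dB = 20·log₁₀(V₂/V₁).
20·log₁₀(36.2) = 31.17 dB.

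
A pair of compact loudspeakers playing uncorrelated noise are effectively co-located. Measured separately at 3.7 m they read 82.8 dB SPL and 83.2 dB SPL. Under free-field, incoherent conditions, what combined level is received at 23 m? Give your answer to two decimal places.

Combined at 3.7 m: 10·log₁₀(10^(82.8/10)+10^(83.2/10)) = 86.015 dB SPL.
Then apply −20·log₁₀(23/3.7) = -15.871 dB → 70.14 dB SPL.

70.14 dB SPL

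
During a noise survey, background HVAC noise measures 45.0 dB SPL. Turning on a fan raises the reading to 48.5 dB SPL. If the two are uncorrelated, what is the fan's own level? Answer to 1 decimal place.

45.9 dB SPL

Subtract intensities: L_src = 10·log₁₀(10^(L_total/10) − 10^(L_bg/10)).
L_src = 10·log₁₀(10^(48.5/10) − 10^(45.0/10)) = 10·log₁₀(39170) = 45.9 dB SPL.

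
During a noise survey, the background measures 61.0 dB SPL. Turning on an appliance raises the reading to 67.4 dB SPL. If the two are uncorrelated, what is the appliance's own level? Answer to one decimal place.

66.3 dB SPL

Background correction is a power subtraction:
L_src = 10·log₁₀(10^(67.4/10) − 10^(61.0/10)) = 10·log₁₀(4236000) = 66.3 dB SPL.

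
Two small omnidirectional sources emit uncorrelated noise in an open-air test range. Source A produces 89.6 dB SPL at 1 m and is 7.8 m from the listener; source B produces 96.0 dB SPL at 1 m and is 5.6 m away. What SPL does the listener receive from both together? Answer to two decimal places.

At the listener: L_A = 89.6 − 20·log₁₀(7.8) = 71.758 dB; L_B = 96.0 − 20·log₁₀(5.6) = 81.036 dB.
Combined: 10·log₁₀(10^(71.758/10)+10^(81.036/10)) = 81.52 dB SPL.

81.52 dB SPL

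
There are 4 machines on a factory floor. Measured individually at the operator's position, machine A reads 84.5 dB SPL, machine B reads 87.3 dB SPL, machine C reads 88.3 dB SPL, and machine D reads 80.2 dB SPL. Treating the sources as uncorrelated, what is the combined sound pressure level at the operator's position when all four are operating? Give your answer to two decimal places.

92.04 dB SPL

Uncorrelated sources add in intensity (power), not in dB.
L_total = 10·log₁₀(10^(84.5/10) + 10^(87.3/10) + 10^(88.3/10) + 10^(80.2/10)) = 10·log₁₀(1600000000) = 92.04 dB SPL.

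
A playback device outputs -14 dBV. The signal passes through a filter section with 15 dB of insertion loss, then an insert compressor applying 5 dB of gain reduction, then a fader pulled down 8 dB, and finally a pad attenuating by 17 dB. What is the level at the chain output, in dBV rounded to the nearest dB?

-59 dBV

In dB, series stages simply add:
-14 − 15 − 5 − 8 − 17 = -59 dBV.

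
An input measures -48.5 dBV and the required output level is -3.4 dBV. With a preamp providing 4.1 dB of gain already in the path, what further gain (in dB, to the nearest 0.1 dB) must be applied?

The required make-up gain is the shortfall in the dB sum.
G = -3.4 − (-48.5) − 4.1 = 41.0 dB.

41.0 dB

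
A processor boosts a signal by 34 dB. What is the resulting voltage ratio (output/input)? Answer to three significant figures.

50.1

Voltage ratio = 10^(dB/20).
10^(34/20) = 10^(1.700) = 50.1.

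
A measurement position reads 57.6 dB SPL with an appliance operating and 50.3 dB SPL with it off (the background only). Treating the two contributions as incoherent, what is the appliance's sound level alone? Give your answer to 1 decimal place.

Remove the background by subtracting linear intensities:
L_src = 10·log₁₀(10^(57.6/10) − 10^(50.3/10)) = 10·log₁₀(468300) = 56.7 dB SPL.

56.7 dB SPL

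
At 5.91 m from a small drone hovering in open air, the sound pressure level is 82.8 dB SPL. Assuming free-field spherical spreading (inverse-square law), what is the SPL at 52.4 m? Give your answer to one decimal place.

63.8 dB SPL

For a point source in a free field, ΔL = −20·log₁₀(d₂/d₁).
ΔL = −20·log₁₀(52.4/5.91) = -18.95 dB, so L₂ = 82.8 + (-18.95) = 63.8 dB SPL.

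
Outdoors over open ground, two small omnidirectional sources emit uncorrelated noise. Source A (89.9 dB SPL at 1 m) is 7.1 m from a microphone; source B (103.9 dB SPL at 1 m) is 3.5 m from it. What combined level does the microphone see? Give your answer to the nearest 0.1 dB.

At the listener: L_A = 89.9 − 20·log₁₀(7.1) = 72.87 dB; L_B = 103.9 − 20·log₁₀(3.5) = 93.02 dB.
Combined: 10·log₁₀(10^(72.87/10)+10^(93.02/10)) = 93.1 dB SPL.

93.1 dB SPL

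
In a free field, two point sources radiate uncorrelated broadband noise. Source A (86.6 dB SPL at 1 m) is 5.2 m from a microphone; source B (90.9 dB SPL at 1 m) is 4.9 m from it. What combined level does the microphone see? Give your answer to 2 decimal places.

At the listener: L_A = 86.6 − 20·log₁₀(5.2) = 72.280 dB; L_B = 90.9 − 20·log₁₀(4.9) = 77.096 dB.
Combined: 10·log₁₀(10^(72.280/10)+10^(77.096/10)) = 78.33 dB SPL.

78.33 dB SPL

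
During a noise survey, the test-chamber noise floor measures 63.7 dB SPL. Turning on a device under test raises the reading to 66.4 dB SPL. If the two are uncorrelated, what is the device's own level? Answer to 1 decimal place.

63.1 dB SPL

Background correction is a power subtraction:
L_src = 10·log₁₀(10^(66.4/10) − 10^(63.7/10)) = 10·log₁₀(2021000) = 63.1 dB SPL.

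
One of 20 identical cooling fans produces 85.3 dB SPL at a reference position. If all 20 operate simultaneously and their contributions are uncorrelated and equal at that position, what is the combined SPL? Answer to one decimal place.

20 equal incoherent sources raise the level by 10·log₁₀(20) = 13.01 dB.
L_total = 85.3 + 13.01 = 98.3 dB SPL.

98.3 dB SPL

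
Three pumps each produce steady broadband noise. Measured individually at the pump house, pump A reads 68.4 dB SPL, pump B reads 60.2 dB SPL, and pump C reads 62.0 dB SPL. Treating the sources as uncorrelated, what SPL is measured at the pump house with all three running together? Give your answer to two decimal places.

Incoherent sources sum as intensities:
L_total = 10·log₁₀(10^(68.4/10) + 10^(60.2/10) + 10^(62.0/10)) = 10·log₁₀(9550000) = 69.80 dB SPL.

69.80 dB SPL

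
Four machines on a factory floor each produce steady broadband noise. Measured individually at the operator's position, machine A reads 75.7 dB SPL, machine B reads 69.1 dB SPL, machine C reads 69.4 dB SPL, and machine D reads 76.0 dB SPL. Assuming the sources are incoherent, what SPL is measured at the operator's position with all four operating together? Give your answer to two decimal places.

Add the sources as powers (linear), then convert back to dB:
L_total = 10·log₁₀(10^(75.7/10) + 10^(69.1/10) + 10^(69.4/10) + 10^(76.0/10)) = 10·log₁₀(93800000) = 79.72 dB SPL.

79.72 dB SPL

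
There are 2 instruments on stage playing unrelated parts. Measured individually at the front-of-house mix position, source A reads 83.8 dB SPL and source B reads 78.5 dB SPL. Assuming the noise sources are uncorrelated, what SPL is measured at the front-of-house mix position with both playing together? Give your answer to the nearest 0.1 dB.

84.9 dB SPL

Uncorrelated sources add in intensity (power), not in dB.
L_total = 10·log₁₀(10^(83.8/10) + 10^(78.5/10)) = 10·log₁₀(310700000) = 84.9 dB SPL.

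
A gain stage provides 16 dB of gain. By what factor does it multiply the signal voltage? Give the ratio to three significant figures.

Voltage ratio = 10^(dB/20).
10^(16/20) = 10^(0.8000) = 6.31.

6.31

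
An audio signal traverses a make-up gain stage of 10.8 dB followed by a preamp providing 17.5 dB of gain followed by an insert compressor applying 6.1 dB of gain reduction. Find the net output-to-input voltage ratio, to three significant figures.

Net gain = 10.8 + 17.5 + (−6.1) = 22.2 dB.
Voltage ratio = 10^(22.2/20) = 12.9.

12.9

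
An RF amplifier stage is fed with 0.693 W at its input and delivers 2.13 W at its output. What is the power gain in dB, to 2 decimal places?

For a power ratio, dB = 10·log₁₀(P₂/P₁).
10·log₁₀(2.13/0.693) = 10·log₁₀(3.074) = 4.88 dB.

4.88 dB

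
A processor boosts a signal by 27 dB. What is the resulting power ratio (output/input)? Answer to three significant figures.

501

Power ratio = 10^(dB/10).
10^(27/10) = 10^(2.700) = 501.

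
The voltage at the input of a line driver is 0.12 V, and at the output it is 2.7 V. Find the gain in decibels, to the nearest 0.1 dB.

27.0 dB

Voltage is an amplitude quantity, so gain = 20·log₁₀(V_out/V_in).
20·log₁₀(2.7/0.12) = 20·log₁₀(22.50) = 27.0 dB.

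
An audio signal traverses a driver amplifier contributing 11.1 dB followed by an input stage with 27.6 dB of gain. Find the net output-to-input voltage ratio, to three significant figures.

Net gain = 11.1 + 27.6 = 38.7 dB.
Voltage ratio = 10^(38.7/20) = 86.1.

86.1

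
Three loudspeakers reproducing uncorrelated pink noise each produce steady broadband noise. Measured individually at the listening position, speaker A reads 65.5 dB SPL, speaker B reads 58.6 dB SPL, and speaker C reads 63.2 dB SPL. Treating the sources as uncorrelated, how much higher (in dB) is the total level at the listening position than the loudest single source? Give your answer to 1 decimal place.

2.5 dB

Add the sources as powers (linear), then convert back to dB:
L_total = 10·log₁₀(10^(65.5/10) + 10^(58.6/10) + 10^(63.2/10)) = 68.04 dB SPL.
Excess over the loudest (65.5 dB): 68.04 − 65.5 = 2.5 dB.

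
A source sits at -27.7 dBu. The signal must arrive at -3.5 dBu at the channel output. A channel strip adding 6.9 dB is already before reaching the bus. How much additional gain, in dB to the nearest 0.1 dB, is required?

17.3 dB

The required make-up gain is the shortfall in the dB sum.
G = -3.5 − (-27.7) − 6.9 = 17.3 dB.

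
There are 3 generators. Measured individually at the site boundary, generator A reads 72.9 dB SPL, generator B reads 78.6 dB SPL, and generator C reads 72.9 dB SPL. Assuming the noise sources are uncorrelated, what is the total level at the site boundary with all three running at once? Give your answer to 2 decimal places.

Add the sources as powers (linear), then convert back to dB:
L_total = 10·log₁₀(10^(72.9/10) + 10^(78.6/10) + 10^(72.9/10)) = 10·log₁₀(111400000) = 80.47 dB SPL.

80.47 dB SPL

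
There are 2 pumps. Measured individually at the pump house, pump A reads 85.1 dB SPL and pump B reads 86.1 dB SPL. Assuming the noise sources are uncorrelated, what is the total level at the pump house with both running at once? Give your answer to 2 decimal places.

Add the sources as powers (linear), then convert back to dB:
L_total = 10·log₁₀(10^(85.1/10) + 10^(86.1/10)) = 10·log₁₀(731000000) = 88.64 dB SPL.

88.64 dB SPL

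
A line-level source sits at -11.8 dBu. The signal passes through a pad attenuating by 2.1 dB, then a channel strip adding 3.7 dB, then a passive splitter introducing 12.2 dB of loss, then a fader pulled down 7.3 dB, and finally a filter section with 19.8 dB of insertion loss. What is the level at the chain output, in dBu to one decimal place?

-49.5 dBu

In dB, series stages simply add:
-11.8 − 2.1 + 3.7 − 12.2 − 7.3 − 19.8 = -49.5 dBu.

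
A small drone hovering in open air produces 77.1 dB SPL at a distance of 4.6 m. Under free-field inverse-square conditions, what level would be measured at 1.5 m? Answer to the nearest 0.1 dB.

For a point source in a free field, ΔL = −20·log₁₀(d₂/d₁).
ΔL = −20·log₁₀(1.5/4.6) = 9.73 dB, so L₂ = 77.1 + (9.73) = 86.8 dB SPL.

86.8 dB SPL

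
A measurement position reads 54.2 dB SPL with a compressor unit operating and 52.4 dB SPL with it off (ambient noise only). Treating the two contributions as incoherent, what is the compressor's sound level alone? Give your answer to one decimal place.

Remove the background by subtracting linear intensities:
L_src = 10·log₁₀(10^(54.2/10) − 10^(52.4/10)) = 10·log₁₀(89250) = 49.5 dB SPL.

49.5 dB SPL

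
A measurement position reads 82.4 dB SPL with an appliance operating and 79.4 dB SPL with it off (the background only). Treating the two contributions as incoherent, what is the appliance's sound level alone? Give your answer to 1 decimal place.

Remove the background by subtracting linear intensities:
L_src = 10·log₁₀(10^(82.4/10) − 10^(79.4/10)) = 10·log₁₀(86680000) = 79.4 dB SPL.

79.4 dB SPL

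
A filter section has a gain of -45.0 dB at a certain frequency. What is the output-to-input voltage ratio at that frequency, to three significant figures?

0.00562

Voltage ratio = 10^(dB/20).
10^(-45.0/20) = 10^(-2.250) = 0.00562.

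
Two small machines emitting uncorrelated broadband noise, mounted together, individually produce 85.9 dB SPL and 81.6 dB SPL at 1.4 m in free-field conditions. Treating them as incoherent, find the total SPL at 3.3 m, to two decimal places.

Combined at 1.4 m: 10·log₁₀(10^(85.9/10)+10^(81.6/10)) = 87.272 dB SPL.
Then apply −20·log₁₀(3.3/1.4) = -7.448 dB → 79.82 dB SPL.

79.82 dB SPL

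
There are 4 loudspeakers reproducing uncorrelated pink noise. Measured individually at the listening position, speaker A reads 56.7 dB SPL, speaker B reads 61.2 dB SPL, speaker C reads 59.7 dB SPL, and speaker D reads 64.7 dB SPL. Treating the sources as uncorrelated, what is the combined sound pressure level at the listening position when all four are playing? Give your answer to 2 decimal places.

Add the sources as powers (linear), then convert back to dB:
L_total = 10·log₁₀(10^(56.7/10) + 10^(61.2/10) + 10^(59.7/10) + 10^(64.7/10)) = 10·log₁₀(5670000) = 67.54 dB SPL.

67.54 dB SPL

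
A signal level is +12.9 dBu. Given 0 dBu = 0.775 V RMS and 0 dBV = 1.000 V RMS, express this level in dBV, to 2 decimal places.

The offset between the scales is 20·log₁₀(0.775/1.000) = −2.214 dB.
So dBV = +12.9 − 2.214 = +10.69 dBV.

+10.69 dBV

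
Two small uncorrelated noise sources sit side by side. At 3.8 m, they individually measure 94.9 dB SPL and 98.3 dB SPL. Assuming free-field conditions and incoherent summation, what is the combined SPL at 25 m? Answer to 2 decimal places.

Combined at 3.8 m: 10·log₁₀(10^(94.9/10)+10^(98.3/10)) = 99.935 dB SPL.
Then apply −20·log₁₀(25/3.8) = -16.363 dB → 83.57 dB SPL.

83.57 dB SPL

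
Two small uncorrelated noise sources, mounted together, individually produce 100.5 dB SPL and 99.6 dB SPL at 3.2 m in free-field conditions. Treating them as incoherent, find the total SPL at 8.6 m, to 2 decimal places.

94.50 dB SPL

Combined at 3.2 m: 10·log₁₀(10^(100.5/10)+10^(99.6/10)) = 103.084 dB SPL.
Then apply −20·log₁₀(8.6/3.2) = -8.587 dB → 94.50 dB SPL.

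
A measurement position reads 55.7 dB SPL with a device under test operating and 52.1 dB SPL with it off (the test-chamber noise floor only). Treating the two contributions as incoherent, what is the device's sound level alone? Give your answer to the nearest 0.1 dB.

Subtract intensities: L_src = 10·log₁₀(10^(L_total/10) − 10^(L_bg/10)).
L_src = 10·log₁₀(10^(55.7/10) − 10^(52.1/10)) = 10·log₁₀(209400) = 53.2 dB SPL.

53.2 dB SPL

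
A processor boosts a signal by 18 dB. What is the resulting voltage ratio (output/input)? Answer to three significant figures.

7.94

Voltage ratio = 10^(dB/20).
10^(18/20) = 10^(0.9000) = 7.94.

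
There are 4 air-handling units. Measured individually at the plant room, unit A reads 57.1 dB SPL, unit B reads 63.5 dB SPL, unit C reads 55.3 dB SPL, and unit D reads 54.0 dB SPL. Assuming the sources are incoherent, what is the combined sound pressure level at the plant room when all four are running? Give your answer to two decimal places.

65.24 dB SPL

Uncorrelated sources add in intensity (power), not in dB.
L_total = 10·log₁₀(10^(57.1/10) + 10^(63.5/10) + 10^(55.3/10) + 10^(54.0/10)) = 10·log₁₀(3342000) = 65.24 dB SPL.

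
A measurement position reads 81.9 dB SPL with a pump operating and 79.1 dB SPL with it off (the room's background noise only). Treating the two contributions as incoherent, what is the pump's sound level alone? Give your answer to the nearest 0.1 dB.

Background correction is a power subtraction:
L_src = 10·log₁₀(10^(81.9/10) − 10^(79.1/10)) = 10·log₁₀(73600000) = 78.7 dB SPL.

78.7 dB SPL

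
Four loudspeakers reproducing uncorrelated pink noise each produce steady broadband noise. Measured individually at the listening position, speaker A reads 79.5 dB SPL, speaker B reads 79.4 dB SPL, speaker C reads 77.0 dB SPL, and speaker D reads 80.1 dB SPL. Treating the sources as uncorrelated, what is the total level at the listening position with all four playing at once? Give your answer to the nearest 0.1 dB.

85.2 dB SPL

Uncorrelated sources add in intensity (power), not in dB.
L_total = 10·log₁₀(10^(79.5/10) + 10^(79.4/10) + 10^(77.0/10) + 10^(80.1/10)) = 10·log₁₀(328700000) = 85.2 dB SPL.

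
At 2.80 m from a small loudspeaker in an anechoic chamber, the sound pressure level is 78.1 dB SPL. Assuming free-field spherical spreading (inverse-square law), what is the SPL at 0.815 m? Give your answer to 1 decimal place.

Free-field point source: level drops by 20·log₁₀ of the distance ratio.
ΔL = −20·log₁₀(0.815/2.80) = 10.72 dB, so L₂ = 78.1 + (10.72) = 88.8 dB SPL.

88.8 dB SPL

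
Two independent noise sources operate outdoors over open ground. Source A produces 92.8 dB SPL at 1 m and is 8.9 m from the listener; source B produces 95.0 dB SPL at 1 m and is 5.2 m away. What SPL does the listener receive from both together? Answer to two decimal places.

81.49 dB SPL

At the listener: L_A = 92.8 − 20·log₁₀(8.9) = 73.812 dB; L_B = 95.0 − 20·log₁₀(5.2) = 80.680 dB.
Combined: 10·log₁₀(10^(73.812/10)+10^(80.680/10)) = 81.49 dB SPL.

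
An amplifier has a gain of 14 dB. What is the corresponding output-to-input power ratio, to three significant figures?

Power ratio = 10^(dB/10).
10^(14/10) = 10^(1.400) = 25.1.

25.1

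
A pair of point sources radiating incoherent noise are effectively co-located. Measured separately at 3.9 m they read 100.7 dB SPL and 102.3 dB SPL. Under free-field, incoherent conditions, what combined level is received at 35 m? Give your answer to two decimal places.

Combined at 3.9 m: 10·log₁₀(10^(100.7/10)+10^(102.3/10)) = 104.584 dB SPL.
Then apply −20·log₁₀(35/3.9) = -19.060 dB → 85.52 dB SPL.

85.52 dB SPL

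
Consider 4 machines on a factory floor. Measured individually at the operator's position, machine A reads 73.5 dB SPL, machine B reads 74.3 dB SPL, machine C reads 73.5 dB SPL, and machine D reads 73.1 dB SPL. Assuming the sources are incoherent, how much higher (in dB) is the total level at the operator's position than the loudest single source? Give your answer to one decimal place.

5.3 dB

Incoherent sources sum as intensities:
L_total = 10·log₁₀(10^(73.5/10) + 10^(74.3/10) + 10^(73.5/10) + 10^(73.1/10)) = 79.64 dB SPL.
Excess over the loudest (74.3 dB): 79.64 − 74.3 = 5.3 dB.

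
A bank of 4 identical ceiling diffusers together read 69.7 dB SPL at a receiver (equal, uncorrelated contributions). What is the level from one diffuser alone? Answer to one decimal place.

63.7 dB SPL

4 equal incoherent sources add 10·log₁₀(4) = 6.02 dB over one source.
L_one = 69.7 − 6.02 = 63.7 dB SPL.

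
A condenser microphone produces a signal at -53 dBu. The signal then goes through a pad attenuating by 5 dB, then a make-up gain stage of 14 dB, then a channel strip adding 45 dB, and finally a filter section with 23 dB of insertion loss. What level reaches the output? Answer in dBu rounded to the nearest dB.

Cascaded gains and losses add directly in dB.
-53 − 5 + 14 + 45 − 23 = -22 dBu.

-22 dBu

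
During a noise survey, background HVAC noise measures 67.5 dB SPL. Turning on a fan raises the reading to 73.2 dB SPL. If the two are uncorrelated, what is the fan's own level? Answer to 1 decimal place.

Background correction is a power subtraction:
L_src = 10·log₁₀(10^(73.2/10) − 10^(67.5/10)) = 10·log₁₀(15270000) = 71.8 dB SPL.

71.8 dB SPL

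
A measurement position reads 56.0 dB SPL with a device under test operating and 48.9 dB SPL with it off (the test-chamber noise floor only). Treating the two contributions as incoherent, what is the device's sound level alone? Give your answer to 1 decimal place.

Remove the background by subtracting linear intensities:
L_src = 10·log₁₀(10^(56.0/10) − 10^(48.9/10)) = 10·log₁₀(320500) = 55.1 dB SPL.

55.1 dB SPL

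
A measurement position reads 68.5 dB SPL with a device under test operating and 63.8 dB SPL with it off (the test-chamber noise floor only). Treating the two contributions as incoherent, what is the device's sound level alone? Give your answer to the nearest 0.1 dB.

66.7 dB SPL

Subtract intensities: L_src = 10·log₁₀(10^(L_total/10) − 10^(L_bg/10)).
L_src = 10·log₁₀(10^(68.5/10) − 10^(63.8/10)) = 10·log₁₀(4681000) = 66.7 dB SPL.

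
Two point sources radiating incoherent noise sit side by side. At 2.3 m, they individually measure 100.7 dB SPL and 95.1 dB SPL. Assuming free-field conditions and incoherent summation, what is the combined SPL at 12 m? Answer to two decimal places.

Combined at 2.3 m: 10·log₁₀(10^(100.7/10)+10^(95.1/10)) = 101.757 dB SPL.
Then apply −20·log₁₀(12/2.3) = -14.349 dB → 87.41 dB SPL.

87.41 dB SPL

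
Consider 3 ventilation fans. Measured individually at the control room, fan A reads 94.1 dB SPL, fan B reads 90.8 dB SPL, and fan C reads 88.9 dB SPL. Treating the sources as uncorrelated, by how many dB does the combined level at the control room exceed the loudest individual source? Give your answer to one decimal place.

Incoherent sources sum as intensities:
L_total = 10·log₁₀(10^(94.1/10) + 10^(90.8/10) + 10^(88.9/10)) = 96.58 dB SPL.
Excess over the loudest (94.1 dB): 96.58 − 94.1 = 2.5 dB.

2.5 dB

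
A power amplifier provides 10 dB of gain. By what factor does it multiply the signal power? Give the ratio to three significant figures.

Power ratio = 10^(dB/10).
10^(10/10) = 10^(1.000) = 10.0.

10.0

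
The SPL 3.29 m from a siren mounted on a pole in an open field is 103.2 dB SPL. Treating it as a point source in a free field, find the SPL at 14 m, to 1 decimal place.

Free-field point source: level drops by 20·log₁₀ of the distance ratio.
ΔL = −20·log₁₀(14/3.29) = -12.58 dB, so L₂ = 103.2 + (-12.58) = 90.6 dB SPL.

90.6 dB SPL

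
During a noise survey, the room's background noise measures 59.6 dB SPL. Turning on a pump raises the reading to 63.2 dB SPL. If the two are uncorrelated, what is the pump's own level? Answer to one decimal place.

60.7 dB SPL

Background correction is a power subtraction:
L_src = 10·log₁₀(10^(63.2/10) − 10^(59.6/10)) = 10·log₁₀(1177000) = 60.7 dB SPL.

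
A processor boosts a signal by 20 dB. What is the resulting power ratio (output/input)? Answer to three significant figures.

Power ratio = 10^(dB/10).
10^(20/10) = 10^(2.000) = 100.

100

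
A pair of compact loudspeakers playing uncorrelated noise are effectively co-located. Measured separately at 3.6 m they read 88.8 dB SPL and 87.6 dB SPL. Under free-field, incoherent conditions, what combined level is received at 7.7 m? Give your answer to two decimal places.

Combined at 3.6 m: 10·log₁₀(10^(88.8/10)+10^(87.6/10)) = 91.252 dB SPL.
Then apply −20·log₁₀(7.7/3.6) = -6.604 dB → 84.65 dB SPL.

84.65 dB SPL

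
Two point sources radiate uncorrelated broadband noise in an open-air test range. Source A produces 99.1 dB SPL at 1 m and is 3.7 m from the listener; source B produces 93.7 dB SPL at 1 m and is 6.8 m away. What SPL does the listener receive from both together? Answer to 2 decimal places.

At the listener: L_A = 99.1 − 20·log₁₀(3.7) = 87.736 dB; L_B = 93.7 − 20·log₁₀(6.8) = 77.050 dB.
Combined: 10·log₁₀(10^(87.736/10)+10^(77.050/10)) = 88.09 dB SPL.

88.09 dB SPL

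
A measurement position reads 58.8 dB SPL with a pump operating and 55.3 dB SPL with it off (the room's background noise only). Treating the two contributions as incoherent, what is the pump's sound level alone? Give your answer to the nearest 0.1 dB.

56.2 dB SPL

Remove the background by subtracting linear intensities:
L_src = 10·log₁₀(10^(58.8/10) − 10^(55.3/10)) = 10·log₁₀(419700) = 56.2 dB SPL.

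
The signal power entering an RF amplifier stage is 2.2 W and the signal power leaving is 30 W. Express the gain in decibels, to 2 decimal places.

11.35 dB

Power ratio → dB uses the 10·log₁₀ form:
10·log₁₀(30/2.2) = 10·log₁₀(13.64) = 11.35 dB.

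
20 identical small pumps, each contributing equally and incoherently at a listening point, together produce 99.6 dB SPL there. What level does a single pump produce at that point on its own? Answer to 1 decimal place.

86.6 dB SPL

20 equal incoherent sources add 10·log₁₀(20) = 13.01 dB over one source.
L_one = 99.6 − 13.01 = 86.6 dB SPL.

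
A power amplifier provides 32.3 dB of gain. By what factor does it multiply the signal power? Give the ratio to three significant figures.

1700

Power ratio = 10^(dB/10).
10^(32.3/10) = 10^(3.230) = 1700.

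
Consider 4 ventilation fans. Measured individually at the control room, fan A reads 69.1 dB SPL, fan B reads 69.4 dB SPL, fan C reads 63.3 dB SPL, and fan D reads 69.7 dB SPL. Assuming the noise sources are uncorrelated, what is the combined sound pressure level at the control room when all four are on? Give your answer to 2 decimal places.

Uncorrelated sources add in intensity (power), not in dB.
L_total = 10·log₁₀(10^(69.1/10) + 10^(69.4/10) + 10^(63.3/10) + 10^(69.7/10)) = 10·log₁₀(28310000) = 74.52 dB SPL.

74.52 dB SPL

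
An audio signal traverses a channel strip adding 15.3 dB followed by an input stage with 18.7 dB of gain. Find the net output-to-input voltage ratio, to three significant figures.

Net gain = 15.3 + 18.7 = 34.0 dB.
Voltage ratio = 10^(34.0/20) = 50.1.

50.1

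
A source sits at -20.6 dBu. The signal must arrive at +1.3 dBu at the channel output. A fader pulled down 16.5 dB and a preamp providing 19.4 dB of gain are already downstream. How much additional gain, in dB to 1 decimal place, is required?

19.0 dB

The required make-up gain is the shortfall in the dB sum.
G = +1.3 − (-20.6) + 16.5 − 19.4 = 19.0 dB.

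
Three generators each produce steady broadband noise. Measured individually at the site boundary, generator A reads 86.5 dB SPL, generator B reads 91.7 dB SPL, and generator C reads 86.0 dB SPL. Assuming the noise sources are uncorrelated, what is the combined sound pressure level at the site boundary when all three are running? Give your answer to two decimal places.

93.66 dB SPL

Add the sources as powers (linear), then convert back to dB:
L_total = 10·log₁₀(10^(86.5/10) + 10^(91.7/10) + 10^(86.0/10)) = 10·log₁₀(2324000000) = 93.66 dB SPL.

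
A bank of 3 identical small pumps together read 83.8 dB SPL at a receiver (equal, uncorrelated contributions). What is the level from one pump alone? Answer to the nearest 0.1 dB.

79.0 dB SPL

3 equal incoherent sources add 10·log₁₀(3) = 4.77 dB over one source.
L_one = 83.8 − 4.77 = 79.0 dB SPL.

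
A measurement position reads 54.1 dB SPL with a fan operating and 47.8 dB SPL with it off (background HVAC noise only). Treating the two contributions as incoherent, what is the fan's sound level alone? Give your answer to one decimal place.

52.9 dB SPL

Background correction is a power subtraction:
L_src = 10·log₁₀(10^(54.1/10) − 10^(47.8/10)) = 10·log₁₀(196800) = 52.9 dB SPL.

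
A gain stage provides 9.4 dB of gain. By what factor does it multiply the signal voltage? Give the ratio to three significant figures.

2.95

Voltage ratio = 10^(dB/20).
10^(9.4/20) = 10^(0.4700) = 2.95.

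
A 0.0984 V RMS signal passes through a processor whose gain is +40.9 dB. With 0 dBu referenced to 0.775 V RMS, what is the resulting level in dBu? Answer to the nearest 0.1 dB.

Input level: 20·log₁₀(0.0984/0.775) = -17.93 dBu.
Output: -17.93 + 40.9 = +23.0 dBu.

+23.0 dBu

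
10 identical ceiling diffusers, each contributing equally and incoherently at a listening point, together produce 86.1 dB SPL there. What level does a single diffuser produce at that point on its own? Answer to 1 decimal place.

10 equal incoherent sources add 10·log₁₀(10) = 10.00 dB over one source.
L_one = 86.1 − 10.00 = 76.1 dB SPL.

76.1 dB SPL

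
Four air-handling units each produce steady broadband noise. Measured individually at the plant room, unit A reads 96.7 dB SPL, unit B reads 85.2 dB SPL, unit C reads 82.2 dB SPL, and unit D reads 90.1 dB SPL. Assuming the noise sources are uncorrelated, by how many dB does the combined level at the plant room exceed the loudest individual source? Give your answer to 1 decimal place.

1.2 dB

Incoherent sources sum as intensities:
L_total = 10·log₁₀(10^(96.7/10) + 10^(85.2/10) + 10^(82.2/10) + 10^(90.1/10)) = 97.92 dB SPL.
Excess over the loudest (96.7 dB): 97.92 − 96.7 = 1.2 dB.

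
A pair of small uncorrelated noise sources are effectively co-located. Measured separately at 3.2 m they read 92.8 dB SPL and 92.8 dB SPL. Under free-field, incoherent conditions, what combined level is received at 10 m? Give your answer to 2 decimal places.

85.91 dB SPL

Combined at 3.2 m: 10·log₁₀(10^(92.8/10)+10^(92.8/10)) = 95.810 dB SPL.
Then apply −20·log₁₀(10/3.2) = -9.897 dB → 85.91 dB SPL.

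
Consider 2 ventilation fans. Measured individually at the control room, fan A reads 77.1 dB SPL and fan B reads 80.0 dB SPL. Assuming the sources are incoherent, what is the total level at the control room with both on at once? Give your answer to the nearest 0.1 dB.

81.8 dB SPL

Add the sources as powers (linear), then convert back to dB:
L_total = 10·log₁₀(10^(77.1/10) + 10^(80.0/10)) = 10·log₁₀(151300000) = 81.8 dB SPL.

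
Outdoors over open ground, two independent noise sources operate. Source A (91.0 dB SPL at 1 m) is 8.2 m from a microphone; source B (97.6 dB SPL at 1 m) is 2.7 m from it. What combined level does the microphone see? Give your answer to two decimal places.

89.07 dB SPL

At the listener: L_A = 91.0 − 20·log₁₀(8.2) = 72.724 dB; L_B = 97.6 − 20·log₁₀(2.7) = 88.973 dB.
Combined: 10·log₁₀(10^(72.724/10)+10^(88.973/10)) = 89.07 dB SPL.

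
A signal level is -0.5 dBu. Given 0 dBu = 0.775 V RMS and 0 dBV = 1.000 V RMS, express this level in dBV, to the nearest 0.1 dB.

The offset between the scales is 20·log₁₀(0.775/1.000) = −2.214 dB.
So dBV = -0.5 − 2.214 = -2.7 dBV.

-2.7 dBV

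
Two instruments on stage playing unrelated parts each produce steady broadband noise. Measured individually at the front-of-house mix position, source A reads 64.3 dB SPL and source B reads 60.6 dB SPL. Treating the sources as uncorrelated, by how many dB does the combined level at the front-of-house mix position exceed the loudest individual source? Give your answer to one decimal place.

Add the sources as powers (linear), then convert back to dB:
L_total = 10·log₁₀(10^(64.3/10) + 10^(60.6/10)) = 65.84 dB SPL.
Excess over the loudest (64.3 dB): 65.84 − 64.3 = 1.5 dB.

1.5 dB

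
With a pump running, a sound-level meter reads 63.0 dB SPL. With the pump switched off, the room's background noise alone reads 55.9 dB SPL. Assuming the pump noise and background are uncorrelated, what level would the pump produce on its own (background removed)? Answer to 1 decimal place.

Subtract intensities: L_src = 10·log₁₀(10^(L_total/10) − 10^(L_bg/10)).
L_src = 10·log₁₀(10^(63.0/10) − 10^(55.9/10)) = 10·log₁₀(1606000) = 62.1 dB SPL.

62.1 dB SPL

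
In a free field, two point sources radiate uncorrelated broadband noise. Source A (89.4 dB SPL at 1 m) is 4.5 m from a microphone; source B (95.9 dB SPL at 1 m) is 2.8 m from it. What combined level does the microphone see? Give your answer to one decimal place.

At the listener: L_A = 89.4 − 20·log₁₀(4.5) = 76.34 dB; L_B = 95.9 − 20·log₁₀(2.8) = 86.96 dB.
Combined: 10·log₁₀(10^(76.34/10)+10^(86.96/10)) = 87.3 dB SPL.

87.3 dB SPL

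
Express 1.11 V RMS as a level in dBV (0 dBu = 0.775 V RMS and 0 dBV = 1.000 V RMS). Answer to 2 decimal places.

dBV = 20·log₁₀(V / 1.000 V).
20·log₁₀(1.11/1.000) = +0.91 dBV.

+0.91 dBV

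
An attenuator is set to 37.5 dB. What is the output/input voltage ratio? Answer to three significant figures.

0.0133

Voltage ratio = 10^(dB/20).
10^(-37.5/20) = 10^(-1.875) = 0.0133.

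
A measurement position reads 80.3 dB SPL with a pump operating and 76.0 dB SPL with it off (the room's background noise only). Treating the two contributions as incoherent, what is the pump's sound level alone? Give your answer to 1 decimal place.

Remove the background by subtracting linear intensities:
L_src = 10·log₁₀(10^(80.3/10) − 10^(76.0/10)) = 10·log₁₀(67340000) = 78.3 dB SPL.

78.3 dB SPL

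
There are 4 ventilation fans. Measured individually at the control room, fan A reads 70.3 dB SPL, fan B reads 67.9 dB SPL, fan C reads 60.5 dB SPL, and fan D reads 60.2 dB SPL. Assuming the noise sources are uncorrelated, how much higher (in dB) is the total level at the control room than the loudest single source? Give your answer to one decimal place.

Uncorrelated sources add in intensity (power), not in dB.
L_total = 10·log₁₀(10^(70.3/10) + 10^(67.9/10) + 10^(60.5/10) + 10^(60.2/10)) = 72.80 dB SPL.
Excess over the loudest (70.3 dB): 72.80 − 70.3 = 2.5 dB.

2.5 dB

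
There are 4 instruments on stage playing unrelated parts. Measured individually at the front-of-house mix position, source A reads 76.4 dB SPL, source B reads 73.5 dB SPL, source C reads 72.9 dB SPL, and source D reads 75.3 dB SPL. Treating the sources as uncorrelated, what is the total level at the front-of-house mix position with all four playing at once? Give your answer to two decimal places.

80.77 dB SPL

Add the sources as powers (linear), then convert back to dB:
L_total = 10·log₁₀(10^(76.4/10) + 10^(73.5/10) + 10^(72.9/10) + 10^(75.3/10)) = 10·log₁₀(119400000) = 80.77 dB SPL.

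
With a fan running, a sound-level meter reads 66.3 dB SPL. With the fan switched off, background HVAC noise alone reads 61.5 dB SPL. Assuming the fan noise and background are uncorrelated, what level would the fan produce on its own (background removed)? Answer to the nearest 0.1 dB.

Background correction is a power subtraction:
L_src = 10·log₁₀(10^(66.3/10) − 10^(61.5/10)) = 10·log₁₀(2853000) = 64.6 dB SPL.

64.6 dB SPL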